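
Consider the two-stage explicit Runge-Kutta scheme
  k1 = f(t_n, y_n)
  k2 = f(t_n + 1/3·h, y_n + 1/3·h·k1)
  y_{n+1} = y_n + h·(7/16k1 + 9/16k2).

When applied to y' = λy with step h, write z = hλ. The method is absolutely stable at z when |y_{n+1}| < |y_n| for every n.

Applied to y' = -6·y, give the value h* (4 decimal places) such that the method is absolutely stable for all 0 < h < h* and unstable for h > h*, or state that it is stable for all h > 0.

Set f=λy, z=hλ:
  k1=λy_n ⇒ h·k1=z·y_n;  k2=λ(1+1/3z)y_n ⇒ h·k2=z(1+1/3z)y_n
  y_{n+1}/y_n = 1 + 7/16z + 9/16z(1+1/3z) = 1 + z + 3/16z²
  Hence R(z) = 1 + z + 3/16z².

Boundary: |R(x)|=1, x<0.
x=-1.43: |R|=0.0466
R=1: x+3/16x²=0 ⇒ x=−16/3=-5.3333; min R=1−1/(4·3/16)=-0.3333>−1
Confirm numerically:
  x=-5.151: |R|=0.82390 <1
  x=-4.832: |R|=0.54579 <1
  x=-3.714: |R|=0.12766 <1
  x=-2.246: |R|=0.30015 <1
  x=-5.873: |R|=1.59427 >1
  x=-5.555: |R|=1.23088 >1
  x=-5.386: |R|=1.05319 >1
Interval (-5.3333, 0).

(-5.3333,0); λ=-6 ⇒ h* = (16/3)/6 = 0.8889.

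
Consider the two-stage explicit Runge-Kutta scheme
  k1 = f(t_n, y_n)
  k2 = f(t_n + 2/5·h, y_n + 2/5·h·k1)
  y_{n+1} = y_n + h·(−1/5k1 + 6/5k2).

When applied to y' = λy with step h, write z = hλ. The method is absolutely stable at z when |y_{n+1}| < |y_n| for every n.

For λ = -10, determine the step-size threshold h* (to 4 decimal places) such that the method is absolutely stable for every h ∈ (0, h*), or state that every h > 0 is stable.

(-2.0833,0); λ=-10 ⇒ h* = (25/12)/10 = 0.2083.

On y'=λy, z=hλ:
  k1=λy_n ⇒ h·k1=z·y_n;  k2=λ(1+2/5z)y_n ⇒ h·k2=z(1+2/5z)y_n
  y_{n+1}/y_n = 1 − 1/5z + 6/5z(1+2/5z) = 1 + z + 12/25z²
  so R(z) = 1 + z + 12/25z².

Solve |R(x)|<1 on ℝ⁻.
x=-1.78: |R|=0.7408
R=1: x+12/25x²=0 ⇒ x=−25/12=-2.0833; min R=1−1/(4·12/25)=0.4792>−1
Confirm numerically:
  x=-2.018: |R|=0.93672 <1
  x=-1.944: |R|=0.86999 <1
  x=-1.108: |R|=0.48128 <1
  x=-2.451: |R|=1.43255 >1
  x=-2.267: |R|=1.19986 >1
  x=-2.203: |R|=1.12654 >1
So |R|<1 on (-2.0833, 0).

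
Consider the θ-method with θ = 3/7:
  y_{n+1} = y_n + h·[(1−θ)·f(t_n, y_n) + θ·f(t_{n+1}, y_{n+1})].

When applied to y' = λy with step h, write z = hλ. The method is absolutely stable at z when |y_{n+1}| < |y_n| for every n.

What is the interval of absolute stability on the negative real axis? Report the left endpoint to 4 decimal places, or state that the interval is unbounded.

z∈(-14.0000,0).

Test eqn y'=λy, z=hλ:
  y_{n+1} = y_n + z·[4/7·y_n + 3/7·y_{n+1}] ⇒ (1 − 3/7z)y_{n+1} = (1 + 4/7z)y_n
  so R(z) = (1 + 4/7z)/(1 − 3/7z).

Boundary: |R(x)|=1, x<0.
x=-0.7: |R|=0.4615
R=−1: 1+4/7x = −1+3/7x ⇒ -1/7x=2 ⇒ x=2/(-1/7)=-14.0000
Confirm numerically:
  x=-13.698: |R|=0.99372 <1
  x=-7.278: |R|=0.76687 <1
  x=-6.876: |R|=0.74215 <1
  x=-6.095: |R|=0.68736 <1
  x=-14.261: |R|=1.00524 >1
  x=-14.169: |R|=1.00341 >1
So |R|<1 on (-14.0000, 0).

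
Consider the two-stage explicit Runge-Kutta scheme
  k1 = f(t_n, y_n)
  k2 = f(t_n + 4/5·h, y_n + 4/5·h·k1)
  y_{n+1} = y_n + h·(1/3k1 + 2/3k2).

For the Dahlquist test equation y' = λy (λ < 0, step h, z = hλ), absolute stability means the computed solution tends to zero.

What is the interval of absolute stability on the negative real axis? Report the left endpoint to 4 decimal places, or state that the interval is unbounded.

Set f=λy, z=hλ:
  k1=λy_n ⇒ h·k1=z·y_n;  k2=λ(1+4/5z)y_n ⇒ h·k2=z(1+4/5z)y_n
  y_{n+1}/y_n = 1 + 1/3z + 2/3z(1+4/5z) = 1 + z + 8/15z²
  so R(z) = 1 + z + 8/15z².

Boundary: |R(x)|=1, x<0.
x=-1.24: |R|=0.5801
R=1: x+8/15x²=0 ⇒ x=−15/8=-1.8750; min R=1−1/(4·8/15)=0.5312>−1
Confirm numerically:
  x=-1.276: |R|=0.59236 <1
  x=-1.262: |R|=0.58741 <1
  x=-1.063: |R|=0.53965 <1
  x=-0.836: |R|=0.53674 <1
  x=-2.395: |R|=1.66421 >1
  x=-1.934: |R|=1.06086 >1
  x=-1.899: |R|=1.02431 >1
Interval (-1.8750, 0).

z∈(-1.8750,0).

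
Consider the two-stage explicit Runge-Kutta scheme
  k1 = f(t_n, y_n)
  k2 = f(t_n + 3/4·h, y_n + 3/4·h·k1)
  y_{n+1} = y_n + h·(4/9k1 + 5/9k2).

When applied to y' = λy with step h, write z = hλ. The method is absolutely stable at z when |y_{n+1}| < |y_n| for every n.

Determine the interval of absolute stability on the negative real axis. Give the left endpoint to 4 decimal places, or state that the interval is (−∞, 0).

Test eqn y'=λy, z=hλ:
  k1=λy_n ⇒ h·k1=z·y_n;  k2=λ(1+3/4z)y_n ⇒ h·k2=z(1+3/4z)y_n
  y_{n+1}/y_n = 1 + 4/9z + 5/9z(1+3/4z) = 1 + z + 5/12z²
  Hence R(z) = 1 + z + 5/12z².

Boundary: |R(x)|=1, x<0.
x=-0.47: |R|=0.6220
R=1: x+5/12x²=0 ⇒ x=−12/5=-2.4000; min R=1−1/(4·5/12)=0.4000>−1
Confirm numerically:
  x=-1.519: |R|=0.44240 <1
  x=-1.400: |R|=0.41667 <1
  x=-1.355: |R|=0.41001 <1
  x=-2.704: |R|=1.34251 >1
  x=-2.652: |R|=1.27846 >1
  x=-2.535: |R|=1.14259 >1
Stable set (-2.4000, 0).

(-2.4000, 0).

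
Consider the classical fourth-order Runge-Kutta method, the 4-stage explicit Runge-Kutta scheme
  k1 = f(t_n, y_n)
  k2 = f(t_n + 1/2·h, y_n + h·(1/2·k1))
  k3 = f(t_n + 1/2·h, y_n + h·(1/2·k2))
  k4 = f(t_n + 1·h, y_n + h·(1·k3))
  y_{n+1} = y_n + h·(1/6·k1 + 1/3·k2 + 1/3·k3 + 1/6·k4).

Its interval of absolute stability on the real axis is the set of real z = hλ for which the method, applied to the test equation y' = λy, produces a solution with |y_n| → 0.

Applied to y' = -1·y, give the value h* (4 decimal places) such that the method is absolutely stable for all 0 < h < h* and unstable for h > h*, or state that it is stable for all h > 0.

(-2.7853,0); λ=-1 ⇒ h* = 2.7853.

Set f=λy, z=hλ:
  order 4, 4-stage ⇒ R(z)=1+z+z^2/2+z^3/6+z^4/24
  (e.g. R(-1.78)=0.28252, |R|=0.28252)

Need |R(x)|<1, x<0.
x=-1.78: |R|=0.2825
|R(-2.96)|=1.2970 |R(-2.68)|=0.8525 |R(-1.73)|=0.2767
Bisect:
  x_lo=-3.6487 |R|=3.2969  x_hi=-0.2844 |R|=0.7525
  mid=-1.96656 |R|=0.32274 →hi
  mid=-2.80764 |R|=1.03422 →lo
  mid=-2.38710 |R|=0.54789 →hi
  mid=-2.59737 |R|=0.75172 →hi
  mid=-2.70251 |R|=0.88219 →hi
  mid=-2.75507 |R|=0.95538 →hi
  mid=-2.78136 |R|=0.99408 →hi
  mid=-2.79450 |R|=1.01397 →lo
  mid=-2.78793 |R|=1.00398 →lo
  ...
  [-2.78546,-2.78526] ⇒ x*=-2.7853
Stable set (-2.7853, 0).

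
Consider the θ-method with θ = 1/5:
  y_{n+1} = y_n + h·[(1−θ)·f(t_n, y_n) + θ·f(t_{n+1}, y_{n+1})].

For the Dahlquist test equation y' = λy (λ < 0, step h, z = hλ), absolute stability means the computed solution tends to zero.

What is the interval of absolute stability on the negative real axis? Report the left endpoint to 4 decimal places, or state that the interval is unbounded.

(-3.3333, 0).

Set f=λy, z=hλ:
  y_{n+1} = y_n + z·[4/5·y_n + 1/5·y_{n+1}] ⇒ (1 − 1/5z)y_{n+1} = (1 + 4/5z)y_n
  Hence R(z) = (1 + 4/5z)/(1 − 1/5z).

Solve |R(x)|<1 on ℝ⁻.
x=-1.26: |R|=0.0064
R=−1: 1+4/5x = −1+1/5x ⇒ -3/5x=2 ⇒ x=2/(-3/5)=-3.3333
Confirm numerically:
  x=-3.075: |R|=0.90402 <1
  x=-3.049: |R|=0.89402 <1
  x=-2.807: |R|=0.79775 <1
  x=-2.267: |R|=0.55979 <1
  x=-3.868: |R|=1.18088 >1
  x=-3.762: |R|=1.14677 >1
Stable set (-3.3333, 0).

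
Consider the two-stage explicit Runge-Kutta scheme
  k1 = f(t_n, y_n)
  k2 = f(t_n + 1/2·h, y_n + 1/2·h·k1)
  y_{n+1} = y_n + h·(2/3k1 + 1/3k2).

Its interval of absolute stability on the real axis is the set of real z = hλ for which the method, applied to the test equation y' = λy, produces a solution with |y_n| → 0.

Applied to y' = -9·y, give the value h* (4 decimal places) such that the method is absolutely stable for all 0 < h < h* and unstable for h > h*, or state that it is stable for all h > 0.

(-6.0000,0); λ=-9 ⇒ h* = (6)/9 = 0.6667.

Test eqn y'=λy, z=hλ:
  k1=λy_n ⇒ h·k1=z·y_n;  k2=λ(1+1/2z)y_n ⇒ h·k2=z(1+1/2z)y_n
  y_{n+1}/y_n = 1 + 2/3z + 1/3z(1+1/2z) = 1 + z + 1/6z²
  R(z) = 1 + z + 1/6z².

Solve |R(x)|<1 on ℝ⁻.
x=-0.43: |R|=0.6008
R=1: x+1/6x²=0 ⇒ x=−6=-6.0000; min R=1−1/(4·1/6)=-0.5000>−1
Confirm numerically:
  x=-3.884: |R|=0.36976 <1
  x=-3.147: |R|=0.49640 <1
  x=-2.820: |R|=0.49460 <1
  x=-2.748: |R|=0.48942 <1
  x=-6.422: |R|=1.45168 >1
  x=-6.301: |R|=1.31610 >1
  x=-6.285: |R|=1.29854 >1
Interval (-6.0000, 0).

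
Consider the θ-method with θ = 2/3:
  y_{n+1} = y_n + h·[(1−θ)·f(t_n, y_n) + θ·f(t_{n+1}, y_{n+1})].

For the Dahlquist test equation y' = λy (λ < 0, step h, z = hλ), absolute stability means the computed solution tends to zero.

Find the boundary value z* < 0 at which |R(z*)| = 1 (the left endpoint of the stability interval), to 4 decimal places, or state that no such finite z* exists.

Set f=λy, z=hλ:
  y_{n+1} = y_n + z·[1/3·y_n + 2/3·y_{n+1}] ⇒ (1 − 2/3z)y_{n+1} = (1 + 1/3z)y_n
  R(z) = (1 + 1/3z)/(1 − 2/3z).

Solve |R(x)|<1 on ℝ⁻.
x=-0.54: |R|=0.6029
x=-2: |R|=0.1429
x=-10: |R|=0.3043
x=-100: |R|=0.4778
θ=2/3≥1/2 ⇒ |1+1/3x|<|1−2/3x| ∀x<0 ⇒ stable on all of ℝ⁻.

unbounded; (−∞, 0).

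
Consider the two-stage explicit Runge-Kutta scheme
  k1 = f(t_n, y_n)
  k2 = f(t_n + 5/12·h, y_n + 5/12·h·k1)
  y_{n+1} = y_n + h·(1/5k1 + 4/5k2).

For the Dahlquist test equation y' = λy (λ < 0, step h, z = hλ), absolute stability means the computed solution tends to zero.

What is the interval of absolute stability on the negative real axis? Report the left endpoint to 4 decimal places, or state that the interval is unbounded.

(-3.0000, 0).

Test eqn y'=λy, z=hλ:
  k1=λy_n ⇒ h·k1=z·y_n;  k2=λ(1+5/12z)y_n ⇒ h·k2=z(1+5/12z)y_n
  y_{n+1}/y_n = 1 + 1/5z + 4/5z(1+5/12z) = 1 + z + 1/3z²
  Hence R(z) = 1 + z + 1/3z².

Find x<0 with |R(x)|<1.
x=-0.87: |R|=0.3823
R=1: x+1/3x²=0 ⇒ x=−3=-3.0000; min R=1−1/(4·1/3)=0.2500>−1
Confirm numerically:
  x=-2.421: |R|=0.53275 <1
  x=-1.815: |R|=0.28307 <1
  x=-1.537: |R|=0.25046 <1
  x=-3.279: |R|=1.30495 >1
  x=-3.241: |R|=1.26036 >1
  x=-3.074: |R|=1.07583 >1
Stable set (-3.0000, 0).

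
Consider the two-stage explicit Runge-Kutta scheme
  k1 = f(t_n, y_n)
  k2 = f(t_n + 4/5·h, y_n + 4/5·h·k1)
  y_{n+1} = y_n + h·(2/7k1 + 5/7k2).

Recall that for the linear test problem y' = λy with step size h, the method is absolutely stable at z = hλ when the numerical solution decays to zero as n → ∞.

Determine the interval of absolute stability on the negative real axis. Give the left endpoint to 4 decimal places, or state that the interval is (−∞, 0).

z∈(-1.7500,0).

With y'=λy (z=hλ):
  k1=λy_n ⇒ h·k1=z·y_n;  k2=λ(1+4/5z)y_n ⇒ h·k2=z(1+4/5z)y_n
  y_{n+1}/y_n = 1 + 2/7z + 5/7z(1+4/5z) = 1 + z + 4/7z²
  R(z) = 1 + z + 4/7z².

Find x<0 with |R(x)|<1.
x=-0.4: |R|=0.6914
R=1: x+4/7x²=0 ⇒ x=−7/4=-1.7500; min R=1−1/(4·4/7)=0.5625>−1
Confirm numerically:
  x=-1.616: |R|=0.87626 <1
  x=-1.407: |R|=0.72423 <1
  x=-1.233: |R|=0.63574 <1
  x=-2.061: |R|=1.36627 >1
  x=-2.059: |R|=1.36356 >1
So |R|<1 on (-1.7500, 0).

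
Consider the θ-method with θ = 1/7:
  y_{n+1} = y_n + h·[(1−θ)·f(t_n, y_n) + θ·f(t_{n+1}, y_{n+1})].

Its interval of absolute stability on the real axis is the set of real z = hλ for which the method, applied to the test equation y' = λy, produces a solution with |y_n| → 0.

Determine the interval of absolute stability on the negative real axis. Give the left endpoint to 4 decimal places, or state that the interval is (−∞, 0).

z∈(-2.8000,0).

On y'=λy, z=hλ:
  y_{n+1} = y_n + z·[6/7·y_n + 1/7·y_{n+1}] ⇒ (1 − 1/7z)y_{n+1} = (1 + 6/7z)y_n
  ⇒ R(z) = (1 + 6/7z)/(1 − 1/7z).

Need |R(x)|<1, x<0.
x=-1.36: |R|=0.1388
R=−1: 1+6/7x = −1+1/7x ⇒ -5/7x=2 ⇒ x=2/(-5/7)=-2.8000
Confirm numerically:
  x=-2.058: |R|=0.59042 <1
  x=-1.740: |R|=0.39359 <1
  x=-1.356: |R|=0.13595 <1
  x=-3.331: |R|=1.25699 >1
  x=-2.971: |R|=1.08575 >1
So |R|<1 on (-2.8000, 0).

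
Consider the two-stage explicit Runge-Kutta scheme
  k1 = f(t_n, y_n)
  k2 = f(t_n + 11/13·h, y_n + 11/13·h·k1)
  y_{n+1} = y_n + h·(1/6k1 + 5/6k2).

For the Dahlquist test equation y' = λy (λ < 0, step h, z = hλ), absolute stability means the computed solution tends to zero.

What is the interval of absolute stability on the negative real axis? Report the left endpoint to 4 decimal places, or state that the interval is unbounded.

On y'=λy, z=hλ:
  k1=λy_n ⇒ h·k1=z·y_n;  k2=λ(1+11/13z)y_n ⇒ h·k2=z(1+11/13z)y_n
  y_{n+1}/y_n = 1 + 1/6z + 5/6z(1+11/13z) = 1 + z + 55/78z²
  R(z) = 1 + z + 55/78z².

Solve |R(x)|<1 on ℝ⁻.
x=-0.59: |R|=0.6555
R=1: x+55/78x²=0 ⇒ x=−78/55=-1.4182; min R=1−1/(4·55/78)=0.6455>−1
Confirm numerically:
  x=-1.276: |R|=0.87207 <1
  x=-1.046: |R|=0.72549 <1
  x=-0.901: |R|=0.67142 <1
  x=-1.785: |R|=1.46170 >1
  x=-1.634: |R|=1.24866 >1
Interval (-1.4182, 0).

(-1.4182, 0).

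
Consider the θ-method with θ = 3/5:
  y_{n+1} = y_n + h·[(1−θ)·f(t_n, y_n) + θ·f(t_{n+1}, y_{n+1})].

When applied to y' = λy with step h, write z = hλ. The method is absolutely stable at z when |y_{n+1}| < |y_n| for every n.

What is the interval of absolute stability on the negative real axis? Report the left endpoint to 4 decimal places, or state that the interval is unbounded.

interval (−∞, 0).

Set f=λy, z=hλ:
  y_{n+1} = y_n + z·[2/5·y_n + 3/5·y_{n+1}] ⇒ (1 − 3/5z)y_{n+1} = (1 + 2/5z)y_n
  ⇒ R(z) = (1 + 2/5z)/(1 − 3/5z).

Find x<0 with |R(x)|<1.
x=-1.4: |R|=0.2391
x=-2: |R|=0.0909
x=-10: |R|=0.4286
x=-100: |R|=0.6393
θ=3/5≥1/2 ⇒ |1+2/5x|<|1−3/5x| ∀x<0 ⇒ stable on all of ℝ⁻.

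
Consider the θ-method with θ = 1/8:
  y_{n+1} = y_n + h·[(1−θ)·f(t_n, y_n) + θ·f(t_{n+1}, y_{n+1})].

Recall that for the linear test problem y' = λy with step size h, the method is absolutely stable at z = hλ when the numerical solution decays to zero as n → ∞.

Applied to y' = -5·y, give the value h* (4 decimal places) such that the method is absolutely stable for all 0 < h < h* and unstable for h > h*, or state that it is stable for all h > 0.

Test eqn y'=λy, z=hλ:
  y_{n+1} = y_n + z·[7/8·y_n + 1/8·y_{n+1}] ⇒ (1 − 1/8z)y_{n+1} = (1 + 7/8z)y_n
  Hence R(z) = (1 + 7/8z)/(1 − 1/8z).

Find x<0 with |R(x)|<1.
x=-1.48: |R|=0.2489
R=−1: 1+7/8x = −1+1/8x ⇒ -3/4x=2 ⇒ x=2/(-3/4)=-2.6667
Confirm numerically:
  x=-2.436: |R|=0.86738 <1
  x=-1.779: |R|=0.45536 <1
  x=-1.380: |R|=0.17697 <1
  x=-1.333: |R|=0.14261 <1
  x=-3.065: |R|=1.21600 >1
  x=-2.929: |R|=1.14402 >1
Interval (-2.6667, 0).

(-2.6667,0); λ=-5 ⇒ h* = (8/3)/5 = 0.5333.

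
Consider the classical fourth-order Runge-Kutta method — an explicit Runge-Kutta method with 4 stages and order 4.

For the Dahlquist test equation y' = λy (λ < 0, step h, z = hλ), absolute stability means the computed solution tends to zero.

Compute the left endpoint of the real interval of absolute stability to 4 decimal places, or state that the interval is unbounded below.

z* = -2.7853.

Test eqn y'=λy, z=hλ:
  order 4, 4-stage ⇒ R(z)=1+z+z^2/2+z^3/6+z^4/24
  (e.g. R(-1.08)=0.34994, |R|=0.34994)

Need |R(x)|<1, x<0.
x=-1.08: |R|=0.3499
|R(-3.18)|=1.7775 |R(-1.86)|=0.2960 |R(-1.52)|=0.2723
Bisect:
  x_lo=-3.6282 |R|=3.2139  x_hi=-0.2766 |R|=0.7584
  mid=-1.95242 |R|=0.31859 →hi
  mid=-2.79032 |R|=1.00761 →lo
  mid=-2.37137 |R|=0.53541 →hi
  mid=-2.58085 |R|=0.73304 →hi
  mid=-2.68558 |R|=0.85979 →hi
  mid=-2.73795 |R|=0.93094 →hi
  mid=-2.76414 |R|=0.96857 →hi
  ...
  [-2.78541,-2.78521] ⇒ x*=-2.7853
Interval (-2.7853, 0).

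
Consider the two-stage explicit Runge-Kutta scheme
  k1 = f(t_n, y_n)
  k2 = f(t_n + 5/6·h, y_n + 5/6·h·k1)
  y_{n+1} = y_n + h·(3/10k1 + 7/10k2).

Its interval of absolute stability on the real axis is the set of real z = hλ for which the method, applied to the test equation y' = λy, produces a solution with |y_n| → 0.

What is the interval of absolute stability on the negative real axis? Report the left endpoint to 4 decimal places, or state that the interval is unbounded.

z∈(-1.7143,0).

Set f=λy, z=hλ:
  k1=λy_n ⇒ h·k1=z·y_n;  k2=λ(1+5/6z)y_n ⇒ h·k2=z(1+5/6z)y_n
  y_{n+1}/y_n = 1 + 3/10z + 7/10z(1+5/6z) = 1 + z + 7/12z²
  Hence R(z) = 1 + z + 7/12z².

Solve |R(x)|<1 on ℝ⁻.
x=-1.5: |R|=0.8125
R=1: x+7/12x²=0 ⇒ x=−12/7=-1.7143; min R=1−1/(4·7/12)=0.5714>−1
Confirm numerically:
  x=-1.230: |R|=0.65253 <1
  x=-1.104: |R|=0.60698 <1
  x=-1.057: |R|=0.59473 <1
  x=-0.795: |R|=0.57368 <1
  x=-1.881: |R|=1.18293 >1
  x=-1.848: |R|=1.14414 >1
Stable set (-1.7143, 0).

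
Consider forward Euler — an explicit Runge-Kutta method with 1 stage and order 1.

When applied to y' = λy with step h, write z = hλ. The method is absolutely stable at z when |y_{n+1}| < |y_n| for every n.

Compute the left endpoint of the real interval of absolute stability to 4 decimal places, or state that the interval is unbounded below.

With y'=λy (z=hλ):
  order 1, 1-stage ⇒ R(z)=1+z
  (e.g. R(-1.78)=-0.78000, |R|=0.78000)

Boundary: |R(x)|=1, x<0.
x=-1.78: |R|=0.7800
|R(-2.34)|=1.3400 |R(-1.44)|=0.4400 |R(-0.77)|=0.2300
Bisect:
  x_lo=-2.3299 |R|=1.3299  x_hi=-0.3821 |R|=0.6179
  mid=-1.35596 |R|=0.35596 →hi
  mid=-1.84291 |R|=0.84291 →hi
  mid=-2.08638 |R|=1.08638 →lo
  mid=-1.96464 |R|=0.96464 →hi
  mid=-2.02551 |R|=1.02551 →lo
  mid=-1.99508 |R|=0.99508 →hi
  mid=-2.01030 |R|=1.01030 →lo
  mid=-2.00269 |R|=1.00269 →lo
  mid=-1.99888 |R|=0.99888 →hi
  ...
  [-2.00007,-1.99995] ⇒ x*=-2.0000
So |R|<1 on (-2.0000, 0).

z* = -2.0000.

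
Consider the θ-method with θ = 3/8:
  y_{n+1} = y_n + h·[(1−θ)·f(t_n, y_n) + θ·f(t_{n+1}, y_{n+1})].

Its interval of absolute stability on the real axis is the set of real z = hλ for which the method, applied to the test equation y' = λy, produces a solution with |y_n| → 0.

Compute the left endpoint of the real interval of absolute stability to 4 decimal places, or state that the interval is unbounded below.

z* = -8.0000.

On y'=λy, z=hλ:
  y_{n+1} = y_n + z·[5/8·y_n + 3/8·y_{n+1}] ⇒ (1 − 3/8z)y_{n+1} = (1 + 5/8z)y_n
  Hence R(z) = (1 + 5/8z)/(1 − 3/8z).

Boundary: |R(x)|=1, x<0.
x=-0.42: |R|=0.6371
R=−1: 1+5/8x = −1+3/8x ⇒ -1/4x=2 ⇒ x=2/(-1/4)=-8.0000
Confirm numerically:
  x=-7.620: |R|=0.97537 <1
  x=-6.032: |R|=0.84917 <1
  x=-5.007: |R|=0.73998 <1
  x=-8.360: |R|=1.02177 >1
  x=-8.154: |R|=1.00949 >1
  x=-8.076: |R|=1.00472 >1
So |R|<1 on (-8.0000, 0).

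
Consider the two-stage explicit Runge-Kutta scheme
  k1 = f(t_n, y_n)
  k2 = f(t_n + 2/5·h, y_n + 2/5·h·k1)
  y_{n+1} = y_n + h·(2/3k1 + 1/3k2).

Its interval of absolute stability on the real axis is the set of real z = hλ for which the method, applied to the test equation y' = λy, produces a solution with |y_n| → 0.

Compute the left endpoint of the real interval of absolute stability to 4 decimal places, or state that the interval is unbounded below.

left endpoint -7.5000.

On y'=λy, z=hλ:
  k1=λy_n ⇒ h·k1=z·y_n;  k2=λ(1+2/5z)y_n ⇒ h·k2=z(1+2/5z)y_n
  y_{n+1}/y_n = 1 + 2/3z + 1/3z(1+2/5z) = 1 + z + 2/15z²
  so R(z) = 1 + z + 2/15z².

Find x<0 with |R(x)|<1.
x=-0.41: |R|=0.6124
R=1: x+2/15x²=0 ⇒ x=−15/2=-7.5000; min R=1−1/(4·2/15)=-0.8750>−1
Confirm numerically:
  x=-6.831: |R|=0.39067 <1
  x=-6.352: |R|=0.02772 <1
  x=-5.075: |R|=0.64092 <1
  x=-7.898: |R|=1.41912 >1
  x=-7.829: |R|=1.34343 >1
  x=-7.566: |R|=1.06658 >1
Stable set (-7.5000, 0).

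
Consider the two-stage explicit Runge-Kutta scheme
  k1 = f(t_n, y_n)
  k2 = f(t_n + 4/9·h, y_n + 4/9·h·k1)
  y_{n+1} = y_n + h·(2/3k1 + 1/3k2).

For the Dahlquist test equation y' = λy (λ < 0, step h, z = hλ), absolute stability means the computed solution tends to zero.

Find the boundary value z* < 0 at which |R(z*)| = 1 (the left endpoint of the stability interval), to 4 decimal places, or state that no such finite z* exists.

On y'=λy, z=hλ:
  k1=λy_n ⇒ h·k1=z·y_n;  k2=λ(1+4/9z)y_n ⇒ h·k2=z(1+4/9z)y_n
  y_{n+1}/y_n = 1 + 2/3z + 1/3z(1+4/9z) = 1 + z + 4/27z²
  R(z) = 1 + z + 4/27z².

Boundary: |R(x)|=1, x<0.
x=-1.59: |R|=0.2155
R=1: x+4/27x²=0 ⇒ x=−27/4=-6.7500; min R=1−1/(4·4/27)=-0.6875>−1
Confirm numerically:
  x=-6.408: |R|=0.67533 <1
  x=-5.250: |R|=0.16667 <1
  x=-2.882: |R|=0.65149 <1
  x=-7.149: |R|=1.42259 >1
  x=-6.972: |R|=1.22930 >1
  x=-6.913: |R|=1.16694 >1
Stable set (-6.7500, 0).

left endpoint -6.7500.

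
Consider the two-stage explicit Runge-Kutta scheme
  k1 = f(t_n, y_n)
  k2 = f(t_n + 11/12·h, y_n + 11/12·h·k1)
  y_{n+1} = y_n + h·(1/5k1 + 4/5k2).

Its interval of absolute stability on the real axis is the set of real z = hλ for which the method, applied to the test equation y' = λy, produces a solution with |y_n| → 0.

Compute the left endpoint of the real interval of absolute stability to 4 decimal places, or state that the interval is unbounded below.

Set f=λy, z=hλ:
  k1=λy_n ⇒ h·k1=z·y_n;  k2=λ(1+11/12z)y_n ⇒ h·k2=z(1+11/12z)y_n
  y_{n+1}/y_n = 1 + 1/5z + 4/5z(1+11/12z) = 1 + z + 11/15z²
  so R(z) = 1 + z + 11/15z².

Find x<0 with |R(x)|<1.
x=-0.43: |R|=0.7056
R=1: x+11/15x²=0 ⇒ x=−15/11=-1.3636; min R=1−1/(4·11/15)=0.6591>−1
Confirm numerically:
  x=-1.163: |R|=0.82888 <1
  x=-0.844: |R|=0.67838 <1
  x=-0.617: |R|=0.66217 <1
  x=-0.575: |R|=0.66746 <1
  x=-1.939: |R|=1.81813 >1
  x=-1.504: |R|=1.15481 >1
Interval (-1.3636, 0).

z* = -1.3636.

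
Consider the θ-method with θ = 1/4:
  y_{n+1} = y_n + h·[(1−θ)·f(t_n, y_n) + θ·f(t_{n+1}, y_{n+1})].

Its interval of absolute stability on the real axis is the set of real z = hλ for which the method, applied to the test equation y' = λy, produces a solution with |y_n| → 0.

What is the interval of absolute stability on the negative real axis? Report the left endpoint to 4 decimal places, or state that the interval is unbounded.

Set f=λy, z=hλ:
  y_{n+1} = y_n + z·[3/4·y_n + 1/4·y_{n+1}] ⇒ (1 − 1/4z)y_{n+1} = (1 + 3/4z)y_n
  R(z) = (1 + 3/4z)/(1 − 1/4z).

Need |R(x)|<1, x<0.
x=-1: |R|=0.2000
R=−1: 1+3/4x = −1+1/4x ⇒ -1/2x=2 ⇒ x=2/(-1/2)=-4.0000
Confirm numerically:
  x=-3.679: |R|=0.91640 <1
  x=-3.430: |R|=0.84657 <1
  x=-2.625: |R|=0.58491 <1
  x=-2.160: |R|=0.40260 <1
  x=-4.520: |R|=1.12207 >1
  x=-4.114: |R|=1.02810 >1
Stable set (-4.0000, 0).

(-4.0000, 0).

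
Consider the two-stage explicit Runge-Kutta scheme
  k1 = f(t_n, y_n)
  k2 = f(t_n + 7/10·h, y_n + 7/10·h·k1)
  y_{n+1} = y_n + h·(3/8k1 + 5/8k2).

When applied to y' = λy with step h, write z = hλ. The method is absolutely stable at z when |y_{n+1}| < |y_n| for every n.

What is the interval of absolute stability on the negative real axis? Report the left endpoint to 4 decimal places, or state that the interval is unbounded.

z∈(-2.2857,0).

Test eqn y'=λy, z=hλ:
  k1=λy_n ⇒ h·k1=z·y_n;  k2=λ(1+7/10z)y_n ⇒ h·k2=z(1+7/10z)y_n
  y_{n+1}/y_n = 1 + 3/8z + 5/8z(1+7/10z) = 1 + z + 7/16z²
  ⇒ R(z) = 1 + z + 7/16z².

Find x<0 with |R(x)|<1.
x=-1.39: |R|=0.4553
R=1: x+7/16x²=0 ⇒ x=−16/7=-2.2857; min R=1−1/(4·7/16)=0.4286>−1
Confirm numerically:
  x=-1.750: |R|=0.58984 <1
  x=-1.659: |R|=0.54512 <1
  x=-1.519: |R|=0.49047 <1
  x=-0.946: |R|=0.44553 <1
  x=-2.574: |R|=1.32465 >1
  x=-2.347: |R|=1.06293 >1
Stable set (-2.2857, 0).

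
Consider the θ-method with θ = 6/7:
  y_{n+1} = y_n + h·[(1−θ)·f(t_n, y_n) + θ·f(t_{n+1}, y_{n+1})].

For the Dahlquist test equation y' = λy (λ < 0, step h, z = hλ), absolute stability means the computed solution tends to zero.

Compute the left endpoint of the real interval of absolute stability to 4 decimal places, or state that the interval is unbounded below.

Test eqn y'=λy, z=hλ:
  y_{n+1} = y_n + z·[1/7·y_n + 6/7·y_{n+1}] ⇒ (1 − 6/7z)y_{n+1} = (1 + 1/7z)y_n
  R(z) = (1 + 1/7z)/(1 − 6/7z).

Solve |R(x)|<1 on ℝ⁻.
x=-1.17: |R|=0.4158
x=-2: |R|=0.2632
x=-10: |R|=0.0448
x=-100: |R|=0.1532
θ=6/7≥1/2 ⇒ |1+1/7x|<|1−6/7x| ∀x<0 ⇒ unbounded interval.

interval (−∞, 0).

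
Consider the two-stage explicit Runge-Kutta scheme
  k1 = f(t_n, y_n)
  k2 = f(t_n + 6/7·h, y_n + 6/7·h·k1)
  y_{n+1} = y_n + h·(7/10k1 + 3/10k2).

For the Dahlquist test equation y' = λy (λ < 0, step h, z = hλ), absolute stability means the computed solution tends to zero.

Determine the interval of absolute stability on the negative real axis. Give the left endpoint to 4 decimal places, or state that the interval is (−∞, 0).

(-3.8889, 0).

On y'=λy, z=hλ:
  k1=λy_n ⇒ h·k1=z·y_n;  k2=λ(1+6/7z)y_n ⇒ h·k2=z(1+6/7z)y_n
  y_{n+1}/y_n = 1 + 7/10z + 3/10z(1+6/7z) = 1 + z + 9/35z²
  Hence R(z) = 1 + z + 9/35z².

Need |R(x)|<1, x<0.
x=-1.26: |R|=0.1482
R=1: x+9/35x²=0 ⇒ x=−35/9=-3.8889; min R=1−1/(4·9/35)=0.0278>−1
Confirm numerically:
  x=-3.788: |R|=0.90173 <1
  x=-3.166: |R|=0.41149 <1
  x=-1.829: |R|=0.03120 <1
  x=-4.454: |R|=1.64723 >1
  x=-4.199: |R|=1.33484 >1
So |R|<1 on (-3.8889, 0).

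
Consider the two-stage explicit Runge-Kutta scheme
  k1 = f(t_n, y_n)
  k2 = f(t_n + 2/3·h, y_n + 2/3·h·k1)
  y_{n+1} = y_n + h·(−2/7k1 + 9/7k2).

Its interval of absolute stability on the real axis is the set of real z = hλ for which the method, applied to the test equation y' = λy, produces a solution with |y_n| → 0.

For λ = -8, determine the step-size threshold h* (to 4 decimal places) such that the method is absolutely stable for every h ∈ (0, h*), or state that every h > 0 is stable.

Set f=λy, z=hλ:
  k1=λy_n ⇒ h·k1=z·y_n;  k2=λ(1+2/3z)y_n ⇒ h·k2=z(1+2/3z)y_n
  y_{n+1}/y_n = 1 − 2/7z + 9/7z(1+2/3z) = 1 + z + 6/7z²
  Hence R(z) = 1 + z + 6/7z².

Solve |R(x)|<1 on ℝ⁻.
x=-1.3: |R|=1.1486
R=1: x+6/7x²=0 ⇒ x=−7/6=-1.1667; min R=1−1/(4·6/7)=0.7083>−1
Confirm numerically:
  x=-0.978: |R|=0.84184 <1
  x=-0.904: |R|=0.79647 <1
  x=-0.889: |R|=0.78842 <1
  x=-0.816: |R|=0.75473 <1
  x=-1.610: |R|=1.61180 >1
  x=-1.439: |R|=1.33590 >1
  x=-1.291: |R|=1.13758 >1
Stable set (-1.1667, 0).

(-1.1667,0); λ=-8 ⇒ h* = (7/6)/8 = 0.1458.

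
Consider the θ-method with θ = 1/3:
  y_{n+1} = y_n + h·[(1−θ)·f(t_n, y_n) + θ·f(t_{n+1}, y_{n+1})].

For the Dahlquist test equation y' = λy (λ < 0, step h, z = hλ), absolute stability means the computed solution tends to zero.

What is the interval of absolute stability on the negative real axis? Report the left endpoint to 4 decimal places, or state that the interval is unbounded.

z∈(-6.0000,0).

On y'=λy, z=hλ:
  y_{n+1} = y_n + z·[2/3·y_n + 1/3·y_{n+1}] ⇒ (1 − 1/3z)y_{n+1} = (1 + 2/3z)y_n
  R(z) = (1 + 2/3z)/(1 − 1/3z).

Need |R(x)|<1, x<0.
x=-0.66: |R|=0.4590
R=−1: 1+2/3x = −1+1/3x ⇒ -1/3x=2 ⇒ x=2/(-1/3)=-6.0000
Confirm numerically:
  x=-5.315: |R|=0.91762 <1
  x=-5.036: |R|=0.88004 <1
  x=-3.516: |R|=0.61878 <1
  x=-6.429: |R|=1.04550 >1
  x=-6.072: |R|=1.00794 >1
Interval (-6.0000, 0).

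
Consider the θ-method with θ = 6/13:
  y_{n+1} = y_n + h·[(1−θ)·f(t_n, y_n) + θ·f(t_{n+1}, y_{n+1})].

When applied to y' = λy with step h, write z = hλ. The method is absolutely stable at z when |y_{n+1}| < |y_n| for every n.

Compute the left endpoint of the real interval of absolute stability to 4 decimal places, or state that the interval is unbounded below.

With y'=λy (z=hλ):
  y_{n+1} = y_n + z·[7/13·y_n + 6/13·y_{n+1}] ⇒ (1 − 6/13z)y_{n+1} = (1 + 7/13z)y_n
  R(z) = (1 + 7/13z)/(1 − 6/13z).

Solve |R(x)|<1 on ℝ⁻.
x=-0.43: |R|=0.6412
R=−1: 1+7/13x = −1+6/13x ⇒ -1/13x=2 ⇒ x=2/(-1/13)=-26.0000
Confirm numerically:
  x=-23.153: |R|=0.98126 <1
  x=-22.055: |R|=0.97285 <1
  x=-14.537: |R|=0.88562 <1
  x=-11.898: |R|=0.83289 <1
  x=-26.563: |R|=1.00327 >1
  x=-26.399: |R|=1.00233 >1
  x=-26.132: |R|=1.00078 >1
Stable set (-26.0000, 0).

z* = -26.0000.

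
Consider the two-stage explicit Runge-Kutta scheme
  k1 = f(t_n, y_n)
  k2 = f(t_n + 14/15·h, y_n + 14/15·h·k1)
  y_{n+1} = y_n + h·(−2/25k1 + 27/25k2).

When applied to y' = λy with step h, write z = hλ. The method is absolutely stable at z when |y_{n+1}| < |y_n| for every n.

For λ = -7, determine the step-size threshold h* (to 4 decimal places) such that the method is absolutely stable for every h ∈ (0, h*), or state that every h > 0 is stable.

(-0.9921,0); λ=-7 ⇒ h* = (125/126)/7 = 0.1417.

With y'=λy (z=hλ):
  k1=λy_n ⇒ h·k1=z·y_n;  k2=λ(1+14/15z)y_n ⇒ h·k2=z(1+14/15z)y_n
  y_{n+1}/y_n = 1 − 2/25z + 27/25z(1+14/15z) = 1 + z + 126/125z²
  so R(z) = 1 + z + 126/125z².

Find x<0 with |R(x)|<1.
x=-1.03: |R|=1.0394
R=1: x+126/125x²=0 ⇒ x=−125/126=-0.9921; min R=1−1/(4·126/125)=0.7520>−1
Confirm numerically:
  x=-0.905: |R|=0.92058 <1
  x=-0.779: |R|=0.83270 <1
  x=-0.636: |R|=0.77173 <1
  x=-0.503: |R|=0.75203 <1
  x=-1.291: |R|=1.38901 >1
  x=-1.268: |R|=1.35269 >1
  x=-1.070: |R|=1.08406 >1
Stable set (-0.9921, 0).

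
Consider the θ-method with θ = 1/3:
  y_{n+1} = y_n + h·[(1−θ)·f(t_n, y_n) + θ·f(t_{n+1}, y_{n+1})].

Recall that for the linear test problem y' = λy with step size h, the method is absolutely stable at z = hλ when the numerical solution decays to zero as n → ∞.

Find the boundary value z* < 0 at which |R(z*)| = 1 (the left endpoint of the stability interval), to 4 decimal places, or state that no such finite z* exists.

On y'=λy, z=hλ:
  y_{n+1} = y_n + z·[2/3·y_n + 1/3·y_{n+1}] ⇒ (1 − 1/3z)y_{n+1} = (1 + 2/3z)y_n
  ⇒ R(z) = (1 + 2/3z)/(1 − 1/3z).

Solve |R(x)|<1 on ℝ⁻.
x=-1.74: |R|=0.1013
R=−1: 1+2/3x = −1+1/3x ⇒ -1/3x=2 ⇒ x=2/(-1/3)=-6.0000
Confirm numerically:
  x=-5.446: |R|=0.93441 <1
  x=-4.130: |R|=0.73773 <1
  x=-3.938: |R|=0.70280 <1
  x=-2.472: |R|=0.35526 <1
  x=-6.573: |R|=1.05986 >1
  x=-6.192: |R|=1.02089 >1
  x=-6.175: |R|=1.01907 >1
So |R|<1 on (-6.0000, 0).

z* = -6.0000.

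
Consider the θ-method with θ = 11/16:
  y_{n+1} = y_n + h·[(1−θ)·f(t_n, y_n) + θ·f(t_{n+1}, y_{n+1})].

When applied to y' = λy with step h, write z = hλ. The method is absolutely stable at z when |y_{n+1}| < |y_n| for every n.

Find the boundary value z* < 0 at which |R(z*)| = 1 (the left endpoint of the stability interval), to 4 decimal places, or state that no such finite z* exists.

Set f=λy, z=hλ:
  y_{n+1} = y_n + z·[5/16·y_n + 11/16·y_{n+1}] ⇒ (1 − 11/16z)y_{n+1} = (1 + 5/16z)y_n
  ⇒ R(z) = (1 + 5/16z)/(1 − 11/16z).

Solve |R(x)|<1 on ℝ⁻.
x=-1.09: |R|=0.3769
x=-2: |R|=0.1579
x=-10: |R|=0.2698
x=-100: |R|=0.4337
θ=11/16≥1/2 ⇒ |1+5/16x|<|1−11/16x| ∀x<0 ⇒ stable on all of ℝ⁻.

(−∞, 0) — no finite endpoint.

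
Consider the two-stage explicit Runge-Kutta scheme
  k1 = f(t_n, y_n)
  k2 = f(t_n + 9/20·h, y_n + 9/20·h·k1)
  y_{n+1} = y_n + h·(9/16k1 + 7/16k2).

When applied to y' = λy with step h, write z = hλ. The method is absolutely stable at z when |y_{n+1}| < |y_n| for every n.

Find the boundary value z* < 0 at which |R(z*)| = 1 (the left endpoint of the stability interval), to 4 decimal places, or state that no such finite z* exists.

With y'=λy (z=hλ):
  k1=λy_n ⇒ h·k1=z·y_n;  k2=λ(1+9/20z)y_n ⇒ h·k2=z(1+9/20z)y_n
  y_{n+1}/y_n = 1 + 9/16z + 7/16z(1+9/20z) = 1 + z + 63/320z²
  Hence R(z) = 1 + z + 63/320z².

Find x<0 with |R(x)|<1.
x=-0.58: |R|=0.4862
R=1: x+63/320x²=0 ⇒ x=−320/63=-5.0794; min R=1−1/(4·63/320)=-0.2698>−1
Confirm numerically:
  x=-4.000: |R|=0.15000 <1
  x=-3.541: |R|=0.07245 <1
  x=-2.974: |R|=0.23270 <1
  x=-5.448: |R|=1.39539 >1
  x=-5.227: |R|=1.15193 >1
  x=-5.155: |R|=1.07676 >1
So |R|<1 on (-5.0794, 0).

left endpoint -5.0794.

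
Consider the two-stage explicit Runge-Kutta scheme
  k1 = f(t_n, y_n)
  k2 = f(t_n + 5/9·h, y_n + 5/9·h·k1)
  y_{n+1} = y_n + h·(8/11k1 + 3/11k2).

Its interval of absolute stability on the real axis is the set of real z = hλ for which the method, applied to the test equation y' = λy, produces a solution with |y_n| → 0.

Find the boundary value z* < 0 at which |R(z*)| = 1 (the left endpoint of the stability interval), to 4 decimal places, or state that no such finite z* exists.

On y'=λy, z=hλ:
  k1=λy_n ⇒ h·k1=z·y_n;  k2=λ(1+5/9z)y_n ⇒ h·k2=z(1+5/9z)y_n
  y_{n+1}/y_n = 1 + 8/11z + 3/11z(1+5/9z) = 1 + z + 5/33z²
  Hence R(z) = 1 + z + 5/33z².

Need |R(x)|<1, x<0.
x=-0.46: |R|=0.5721
R=1: x+5/33x²=0 ⇒ x=−33/5=-6.6000; min R=1−1/(4·5/33)=-0.6500>−1
Confirm numerically:
  x=-6.393: |R|=0.79949 <1
  x=-5.989: |R|=0.44556 <1
  x=-5.137: |R|=0.13870 <1
  x=-6.987: |R|=1.40969 >1
  x=-6.909: |R|=1.32347 >1
  x=-6.747: |R|=1.15027 >1
So |R|<1 on (-6.6000, 0).

left endpoint -6.6000.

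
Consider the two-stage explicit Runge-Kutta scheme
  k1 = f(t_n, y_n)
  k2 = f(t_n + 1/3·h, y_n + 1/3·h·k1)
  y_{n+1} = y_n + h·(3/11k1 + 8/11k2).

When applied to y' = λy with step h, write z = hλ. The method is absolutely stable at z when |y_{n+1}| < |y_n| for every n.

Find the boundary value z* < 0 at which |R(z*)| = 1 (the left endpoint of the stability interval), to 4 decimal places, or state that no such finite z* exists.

Test eqn y'=λy, z=hλ:
  k1=λy_n ⇒ h·k1=z·y_n;  k2=λ(1+1/3z)y_n ⇒ h·k2=z(1+1/3z)y_n
  y_{n+1}/y_n = 1 + 3/11z + 8/11z(1+1/3z) = 1 + z + 8/33z²
  ⇒ R(z) = 1 + z + 8/33z².

Solve |R(x)|<1 on ℝ⁻.
x=-0.5: |R|=0.5606
R=1: x+8/33x²=0 ⇒ x=−33/8=-4.1250; min R=1−1/(4·8/33)=-0.0312>−1
Confirm numerically:
  x=-3.505: |R|=0.47319 <1
  x=-3.234: |R|=0.30146 <1
  x=-2.845: |R|=0.11719 <1
  x=-2.355: |R|=0.01051 <1
  x=-4.556: |R|=1.47603 >1
  x=-4.430: |R|=1.32755 >1
Stable set (-4.1250, 0).

left endpoint -4.1250.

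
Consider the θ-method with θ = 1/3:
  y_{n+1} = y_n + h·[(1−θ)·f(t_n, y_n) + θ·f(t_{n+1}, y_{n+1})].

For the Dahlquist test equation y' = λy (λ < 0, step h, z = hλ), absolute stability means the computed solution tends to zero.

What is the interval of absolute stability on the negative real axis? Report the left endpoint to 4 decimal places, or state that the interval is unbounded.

(-6.0000, 0).

Test eqn y'=λy, z=hλ:
  y_{n+1} = y_n + z·[2/3·y_n + 1/3·y_{n+1}] ⇒ (1 − 1/3z)y_{n+1} = (1 + 2/3z)y_n
  R(z) = (1 + 2/3z)/(1 − 1/3z).

Solve |R(x)|<1 on ℝ⁻.
x=-0.49: |R|=0.5788
R=−1: 1+2/3x = −1+1/3x ⇒ -1/3x=2 ⇒ x=2/(-1/3)=-6.0000
Confirm numerically:
  x=-5.945: |R|=0.99385 <1
  x=-4.914: |R|=0.86277 <1
  x=-3.470: |R|=0.60896 <1
  x=-3.281: |R|=0.56711 <1
  x=-6.540: |R|=1.05660 >1
  x=-6.390: |R|=1.04153 >1
  x=-6.329: |R|=1.03527 >1
Stable set (-6.0000, 0).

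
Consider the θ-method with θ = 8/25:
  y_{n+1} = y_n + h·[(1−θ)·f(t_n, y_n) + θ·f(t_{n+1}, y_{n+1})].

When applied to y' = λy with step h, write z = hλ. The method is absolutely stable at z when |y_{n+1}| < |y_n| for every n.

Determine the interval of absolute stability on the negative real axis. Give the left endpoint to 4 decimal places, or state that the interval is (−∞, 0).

On y'=λy, z=hλ:
  y_{n+1} = y_n + z·[17/25·y_n + 8/25·y_{n+1}] ⇒ (1 − 8/25z)y_{n+1} = (1 + 17/25z)y_n
  R(z) = (1 + 17/25z)/(1 − 8/25z).

Find x<0 with |R(x)|<1.
x=-1.02: |R|=0.2310
R=−1: 1+17/25x = −1+8/25x ⇒ -9/25x=2 ⇒ x=2/(-9/25)=-5.5556
Confirm numerically:
  x=-5.046: |R|=0.92984 <1
  x=-3.025: |R|=0.53709 <1
  x=-2.874: |R|=0.49712 <1
  x=-6.109: |R|=1.06743 >1
  x=-5.725: |R|=1.02154 >1
So |R|<1 on (-5.5556, 0).

(-5.5556, 0).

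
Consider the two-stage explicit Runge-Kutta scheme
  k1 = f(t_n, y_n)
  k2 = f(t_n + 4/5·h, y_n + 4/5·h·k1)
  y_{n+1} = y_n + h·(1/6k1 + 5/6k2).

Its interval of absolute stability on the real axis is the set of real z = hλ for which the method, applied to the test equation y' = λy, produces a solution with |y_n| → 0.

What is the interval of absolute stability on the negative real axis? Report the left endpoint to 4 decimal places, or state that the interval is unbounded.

On y'=λy, z=hλ:
  k1=λy_n ⇒ h·k1=z·y_n;  k2=λ(1+4/5z)y_n ⇒ h·k2=z(1+4/5z)y_n
  y_{n+1}/y_n = 1 + 1/6z + 5/6z(1+4/5z) = 1 + z + 2/3z²
  Hence R(z) = 1 + z + 2/3z².

Find x<0 with |R(x)|<1.
x=-1.22: |R|=0.7723
R=1: x+2/3x²=0 ⇒ x=−3/2=-1.5000; min R=1−1/(4·2/3)=0.6250>−1
Confirm numerically:
  x=-1.304: |R|=0.82961 <1
  x=-0.954: |R|=0.65274 <1
  x=-0.708: |R|=0.62618 <1
  x=-0.704: |R|=0.62641 <1
  x=-1.835: |R|=1.40982 >1
  x=-1.807: |R|=1.36983 >1
  x=-1.738: |R|=1.27576 >1
So |R|<1 on (-1.5000, 0).

(-1.5000, 0).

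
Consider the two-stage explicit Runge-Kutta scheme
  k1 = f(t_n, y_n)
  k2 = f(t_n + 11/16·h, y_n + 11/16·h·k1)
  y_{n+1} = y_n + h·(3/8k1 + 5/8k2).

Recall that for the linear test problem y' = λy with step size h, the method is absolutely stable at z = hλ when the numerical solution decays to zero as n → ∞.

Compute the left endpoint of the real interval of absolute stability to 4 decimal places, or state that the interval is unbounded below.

left endpoint -2.3273.

With y'=λy (z=hλ):
  k1=λy_n ⇒ h·k1=z·y_n;  k2=λ(1+11/16z)y_n ⇒ h·k2=z(1+11/16z)y_n
  y_{n+1}/y_n = 1 + 3/8z + 5/8z(1+11/16z) = 1 + z + 55/128z²
  so R(z) = 1 + z + 55/128z².

Boundary: |R(x)|=1, x<0.
x=-0.98: |R|=0.4327
R=1: x+55/128x²=0 ⇒ x=−128/55=-2.3273; min R=1−1/(4·55/128)=0.4182>−1
Confirm numerically:
  x=-1.985: |R|=0.70807 <1
  x=-1.451: |R|=0.45366 <1
  x=-1.055: |R|=0.42325 <1
  x=-2.727: |R|=1.46838 >1
  x=-2.569: |R|=1.26683 >1
So |R|<1 on (-2.3273, 0).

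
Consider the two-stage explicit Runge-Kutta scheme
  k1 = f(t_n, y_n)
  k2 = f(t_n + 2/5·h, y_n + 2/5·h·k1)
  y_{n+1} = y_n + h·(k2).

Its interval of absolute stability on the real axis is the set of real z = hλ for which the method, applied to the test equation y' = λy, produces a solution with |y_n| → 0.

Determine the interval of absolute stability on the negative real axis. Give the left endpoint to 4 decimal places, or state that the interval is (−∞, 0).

Set f=λy, z=hλ:
  k1=λy_n ⇒ h·k1=z·y_n;  k2=λ(1+2/5z)y_n ⇒ h·k2=z(1+2/5z)y_n
  y_{n+1}/y_n = 1 + z(1+2/5z) = 1 + z + 2/5z²
  Hence R(z) = 1 + z + 2/5z².

Solve |R(x)|<1 on ℝ⁻.
x=-0.52: |R|=0.5882
R=1: x+2/5x²=0 ⇒ x=−5/2=-2.5000; min R=1−1/(4·2/5)=0.3750>−1
Confirm numerically:
  x=-2.364: |R|=0.87140 <1
  x=-1.413: |R|=0.38563 <1
  x=-1.349: |R|=0.37892 <1
  x=-1.113: |R|=0.38251 <1
  x=-2.809: |R|=1.34719 >1
  x=-2.713: |R|=1.23115 >1
  x=-2.600: |R|=1.10400 >1
So |R|<1 on (-2.5000, 0).

(-2.5000, 0).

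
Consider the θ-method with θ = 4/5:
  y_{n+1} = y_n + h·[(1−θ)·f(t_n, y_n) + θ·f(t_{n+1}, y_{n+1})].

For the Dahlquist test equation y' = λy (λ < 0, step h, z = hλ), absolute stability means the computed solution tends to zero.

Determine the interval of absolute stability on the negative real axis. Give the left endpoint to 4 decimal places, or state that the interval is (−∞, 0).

With y'=λy (z=hλ):
  y_{n+1} = y_n + z·[1/5·y_n + 4/5·y_{n+1}] ⇒ (1 − 4/5z)y_{n+1} = (1 + 1/5z)y_n
  ⇒ R(z) = (1 + 1/5z)/(1 − 4/5z).

Need |R(x)|<1, x<0.
x=-1.52: |R|=0.3141
x=-2: |R|=0.2308
x=-10: |R|=0.1111
x=-100: |R|=0.2346
θ=4/5≥1/2 ⇒ |1+1/5x|<|1−4/5x| ∀x<0 ⇒ unbounded interval.

unbounded; (−∞, 0).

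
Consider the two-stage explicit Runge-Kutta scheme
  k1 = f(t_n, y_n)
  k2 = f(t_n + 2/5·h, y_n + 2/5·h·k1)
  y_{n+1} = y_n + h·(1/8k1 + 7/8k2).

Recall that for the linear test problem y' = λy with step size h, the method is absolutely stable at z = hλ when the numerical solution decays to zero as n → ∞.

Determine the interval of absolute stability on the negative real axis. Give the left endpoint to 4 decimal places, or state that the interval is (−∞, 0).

(-2.8571, 0).

With y'=λy (z=hλ):
  k1=λy_n ⇒ h·k1=z·y_n;  k2=λ(1+2/5z)y_n ⇒ h·k2=z(1+2/5z)y_n
  y_{n+1}/y_n = 1 + 1/8z + 7/8z(1+2/5z) = 1 + z + 7/20z²
  Hence R(z) = 1 + z + 7/20z².

Find x<0 with |R(x)|<1.
x=-0.79: |R|=0.4284
R=1: x+7/20x²=0 ⇒ x=−20/7=-2.8571; min R=1−1/(4·7/20)=0.2857>−1
Confirm numerically:
  x=-2.308: |R|=0.55640 <1
  x=-1.306: |R|=0.29097 <1
  x=-1.258: |R|=0.29590 <1
  x=-3.124: |R|=1.29178 >1
  x=-3.084: |R|=1.24487 >1
  x=-3.075: |R|=1.23447 >1
So |R|<1 on (-2.8571, 0).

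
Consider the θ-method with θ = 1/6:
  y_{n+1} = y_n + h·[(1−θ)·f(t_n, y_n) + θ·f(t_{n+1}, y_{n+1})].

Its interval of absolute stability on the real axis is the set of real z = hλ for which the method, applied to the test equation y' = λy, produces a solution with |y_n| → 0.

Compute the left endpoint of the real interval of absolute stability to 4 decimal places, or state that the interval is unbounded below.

left endpoint -3.0000.

Set f=λy, z=hλ:
  y_{n+1} = y_n + z·[5/6·y_n + 1/6·y_{n+1}] ⇒ (1 − 1/6z)y_{n+1} = (1 + 5/6z)y_n
  ⇒ R(z) = (1 + 5/6z)/(1 − 1/6z).

Solve |R(x)|<1 on ℝ⁻.
x=-1.57: |R|=0.2444
R=−1: 1+5/6x = −1+1/6x ⇒ -2/3x=2 ⇒ x=2/(-2/3)=-3.0000
Confirm numerically:
  x=-2.327: |R|=0.67671 <1
  x=-1.842: |R|=0.40933 <1
  x=-1.316: |R|=0.07928 <1
  x=-3.511: |R|=1.21491 >1
  x=-3.446: |R|=1.18886 >1
  x=-3.417: |R|=1.17713 >1
So |R|<1 on (-3.0000, 0).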